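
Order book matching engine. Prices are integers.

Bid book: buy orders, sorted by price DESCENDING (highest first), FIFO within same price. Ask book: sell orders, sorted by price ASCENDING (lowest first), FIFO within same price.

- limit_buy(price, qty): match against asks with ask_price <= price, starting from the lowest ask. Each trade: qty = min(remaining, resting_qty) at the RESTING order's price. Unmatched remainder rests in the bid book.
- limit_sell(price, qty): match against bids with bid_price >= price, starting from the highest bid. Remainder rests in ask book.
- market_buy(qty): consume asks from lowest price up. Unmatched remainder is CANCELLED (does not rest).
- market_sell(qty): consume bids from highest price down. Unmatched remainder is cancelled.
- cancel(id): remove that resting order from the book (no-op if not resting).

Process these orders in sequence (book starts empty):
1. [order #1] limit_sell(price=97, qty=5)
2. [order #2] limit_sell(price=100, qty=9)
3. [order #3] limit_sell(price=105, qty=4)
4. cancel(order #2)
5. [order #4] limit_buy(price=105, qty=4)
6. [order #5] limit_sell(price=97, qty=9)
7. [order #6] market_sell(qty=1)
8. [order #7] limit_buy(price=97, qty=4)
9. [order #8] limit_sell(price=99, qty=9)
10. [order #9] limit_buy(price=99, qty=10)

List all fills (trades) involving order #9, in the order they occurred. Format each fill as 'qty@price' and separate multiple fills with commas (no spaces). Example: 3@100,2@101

After op 1 [order #1] limit_sell(price=97, qty=5): fills=none; bids=[-] asks=[#1:5@97]
After op 2 [order #2] limit_sell(price=100, qty=9): fills=none; bids=[-] asks=[#1:5@97 #2:9@100]
After op 3 [order #3] limit_sell(price=105, qty=4): fills=none; bids=[-] asks=[#1:5@97 #2:9@100 #3:4@105]
After op 4 cancel(order #2): fills=none; bids=[-] asks=[#1:5@97 #3:4@105]
After op 5 [order #4] limit_buy(price=105, qty=4): fills=#4x#1:4@97; bids=[-] asks=[#1:1@97 #3:4@105]
After op 6 [order #5] limit_sell(price=97, qty=9): fills=none; bids=[-] asks=[#1:1@97 #5:9@97 #3:4@105]
After op 7 [order #6] market_sell(qty=1): fills=none; bids=[-] asks=[#1:1@97 #5:9@97 #3:4@105]
After op 8 [order #7] limit_buy(price=97, qty=4): fills=#7x#1:1@97 #7x#5:3@97; bids=[-] asks=[#5:6@97 #3:4@105]
After op 9 [order #8] limit_sell(price=99, qty=9): fills=none; bids=[-] asks=[#5:6@97 #8:9@99 #3:4@105]
After op 10 [order #9] limit_buy(price=99, qty=10): fills=#9x#5:6@97 #9x#8:4@99; bids=[-] asks=[#8:5@99 #3:4@105]

Answer: 6@97,4@99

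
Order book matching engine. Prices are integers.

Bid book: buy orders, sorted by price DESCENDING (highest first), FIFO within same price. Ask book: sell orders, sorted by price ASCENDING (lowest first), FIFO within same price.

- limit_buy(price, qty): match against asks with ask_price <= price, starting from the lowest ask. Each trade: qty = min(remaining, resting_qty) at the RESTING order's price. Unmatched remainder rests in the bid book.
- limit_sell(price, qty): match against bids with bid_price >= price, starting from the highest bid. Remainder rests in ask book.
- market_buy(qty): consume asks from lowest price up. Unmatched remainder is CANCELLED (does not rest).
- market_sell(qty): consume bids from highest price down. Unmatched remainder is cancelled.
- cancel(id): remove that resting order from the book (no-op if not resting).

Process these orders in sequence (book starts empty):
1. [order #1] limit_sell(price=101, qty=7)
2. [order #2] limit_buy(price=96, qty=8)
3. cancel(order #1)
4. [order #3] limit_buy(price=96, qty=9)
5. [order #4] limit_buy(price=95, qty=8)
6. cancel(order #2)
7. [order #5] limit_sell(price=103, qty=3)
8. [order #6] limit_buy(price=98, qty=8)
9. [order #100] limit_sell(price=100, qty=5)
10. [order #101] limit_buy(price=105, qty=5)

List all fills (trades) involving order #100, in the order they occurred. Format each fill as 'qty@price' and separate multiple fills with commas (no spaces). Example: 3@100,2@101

After op 1 [order #1] limit_sell(price=101, qty=7): fills=none; bids=[-] asks=[#1:7@101]
After op 2 [order #2] limit_buy(price=96, qty=8): fills=none; bids=[#2:8@96] asks=[#1:7@101]
After op 3 cancel(order #1): fills=none; bids=[#2:8@96] asks=[-]
After op 4 [order #3] limit_buy(price=96, qty=9): fills=none; bids=[#2:8@96 #3:9@96] asks=[-]
After op 5 [order #4] limit_buy(price=95, qty=8): fills=none; bids=[#2:8@96 #3:9@96 #4:8@95] asks=[-]
After op 6 cancel(order #2): fills=none; bids=[#3:9@96 #4:8@95] asks=[-]
After op 7 [order #5] limit_sell(price=103, qty=3): fills=none; bids=[#3:9@96 #4:8@95] asks=[#5:3@103]
After op 8 [order #6] limit_buy(price=98, qty=8): fills=none; bids=[#6:8@98 #3:9@96 #4:8@95] asks=[#5:3@103]
After op 9 [order #100] limit_sell(price=100, qty=5): fills=none; bids=[#6:8@98 #3:9@96 #4:8@95] asks=[#100:5@100 #5:3@103]
After op 10 [order #101] limit_buy(price=105, qty=5): fills=#101x#100:5@100; bids=[#6:8@98 #3:9@96 #4:8@95] asks=[#5:3@103]

Answer: 5@100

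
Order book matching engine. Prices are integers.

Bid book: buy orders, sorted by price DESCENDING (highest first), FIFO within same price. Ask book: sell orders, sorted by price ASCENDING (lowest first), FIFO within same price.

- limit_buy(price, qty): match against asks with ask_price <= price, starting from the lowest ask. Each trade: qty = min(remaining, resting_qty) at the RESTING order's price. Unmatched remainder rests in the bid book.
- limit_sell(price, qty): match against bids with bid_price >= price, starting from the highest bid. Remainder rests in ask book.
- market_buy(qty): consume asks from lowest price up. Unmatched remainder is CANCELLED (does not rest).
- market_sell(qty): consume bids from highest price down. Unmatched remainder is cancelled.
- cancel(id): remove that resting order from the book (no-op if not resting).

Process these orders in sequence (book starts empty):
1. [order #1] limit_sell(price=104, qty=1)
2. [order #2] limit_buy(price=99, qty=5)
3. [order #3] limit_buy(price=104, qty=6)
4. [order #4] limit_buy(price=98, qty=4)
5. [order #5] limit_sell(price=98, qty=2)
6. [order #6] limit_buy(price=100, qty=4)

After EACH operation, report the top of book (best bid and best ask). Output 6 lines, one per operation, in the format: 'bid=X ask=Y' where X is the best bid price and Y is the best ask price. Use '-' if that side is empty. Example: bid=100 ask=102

Answer: bid=- ask=104
bid=99 ask=104
bid=104 ask=-
bid=104 ask=-
bid=104 ask=-
bid=104 ask=-

Derivation:
After op 1 [order #1] limit_sell(price=104, qty=1): fills=none; bids=[-] asks=[#1:1@104]
After op 2 [order #2] limit_buy(price=99, qty=5): fills=none; bids=[#2:5@99] asks=[#1:1@104]
After op 3 [order #3] limit_buy(price=104, qty=6): fills=#3x#1:1@104; bids=[#3:5@104 #2:5@99] asks=[-]
After op 4 [order #4] limit_buy(price=98, qty=4): fills=none; bids=[#3:5@104 #2:5@99 #4:4@98] asks=[-]
After op 5 [order #5] limit_sell(price=98, qty=2): fills=#3x#5:2@104; bids=[#3:3@104 #2:5@99 #4:4@98] asks=[-]
After op 6 [order #6] limit_buy(price=100, qty=4): fills=none; bids=[#3:3@104 #6:4@100 #2:5@99 #4:4@98] asks=[-]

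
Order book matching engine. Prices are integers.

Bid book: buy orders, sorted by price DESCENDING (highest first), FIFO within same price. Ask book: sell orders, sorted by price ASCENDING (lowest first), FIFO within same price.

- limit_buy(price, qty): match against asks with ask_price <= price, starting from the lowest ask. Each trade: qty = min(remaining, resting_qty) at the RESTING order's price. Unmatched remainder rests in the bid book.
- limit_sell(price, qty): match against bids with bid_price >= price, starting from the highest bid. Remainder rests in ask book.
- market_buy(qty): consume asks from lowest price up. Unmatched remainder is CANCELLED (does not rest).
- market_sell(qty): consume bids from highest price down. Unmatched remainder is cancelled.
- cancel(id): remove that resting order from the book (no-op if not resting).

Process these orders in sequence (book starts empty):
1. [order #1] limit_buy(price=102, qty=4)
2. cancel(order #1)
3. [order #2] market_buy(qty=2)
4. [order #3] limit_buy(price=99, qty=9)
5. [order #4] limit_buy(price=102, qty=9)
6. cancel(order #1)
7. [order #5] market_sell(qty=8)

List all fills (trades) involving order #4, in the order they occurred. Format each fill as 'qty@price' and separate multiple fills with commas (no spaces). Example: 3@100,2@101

Answer: 8@102

Derivation:
After op 1 [order #1] limit_buy(price=102, qty=4): fills=none; bids=[#1:4@102] asks=[-]
After op 2 cancel(order #1): fills=none; bids=[-] asks=[-]
After op 3 [order #2] market_buy(qty=2): fills=none; bids=[-] asks=[-]
After op 4 [order #3] limit_buy(price=99, qty=9): fills=none; bids=[#3:9@99] asks=[-]
After op 5 [order #4] limit_buy(price=102, qty=9): fills=none; bids=[#4:9@102 #3:9@99] asks=[-]
After op 6 cancel(order #1): fills=none; bids=[#4:9@102 #3:9@99] asks=[-]
After op 7 [order #5] market_sell(qty=8): fills=#4x#5:8@102; bids=[#4:1@102 #3:9@99] asks=[-]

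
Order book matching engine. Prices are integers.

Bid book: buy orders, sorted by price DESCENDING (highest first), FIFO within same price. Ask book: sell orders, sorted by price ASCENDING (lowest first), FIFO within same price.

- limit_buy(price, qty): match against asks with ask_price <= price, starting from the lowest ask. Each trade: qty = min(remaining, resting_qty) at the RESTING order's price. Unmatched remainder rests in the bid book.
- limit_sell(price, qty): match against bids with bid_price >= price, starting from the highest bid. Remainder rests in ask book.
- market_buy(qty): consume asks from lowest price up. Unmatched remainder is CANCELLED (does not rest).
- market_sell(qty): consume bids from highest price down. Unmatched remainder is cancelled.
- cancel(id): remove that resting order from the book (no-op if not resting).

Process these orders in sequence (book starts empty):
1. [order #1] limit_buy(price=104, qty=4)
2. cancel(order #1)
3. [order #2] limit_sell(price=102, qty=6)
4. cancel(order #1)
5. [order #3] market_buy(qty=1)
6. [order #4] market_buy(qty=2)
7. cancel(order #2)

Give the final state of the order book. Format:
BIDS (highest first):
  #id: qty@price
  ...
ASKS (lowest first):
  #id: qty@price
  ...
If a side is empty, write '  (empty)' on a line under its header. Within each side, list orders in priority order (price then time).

Answer: BIDS (highest first):
  (empty)
ASKS (lowest first):
  (empty)

Derivation:
After op 1 [order #1] limit_buy(price=104, qty=4): fills=none; bids=[#1:4@104] asks=[-]
After op 2 cancel(order #1): fills=none; bids=[-] asks=[-]
After op 3 [order #2] limit_sell(price=102, qty=6): fills=none; bids=[-] asks=[#2:6@102]
After op 4 cancel(order #1): fills=none; bids=[-] asks=[#2:6@102]
After op 5 [order #3] market_buy(qty=1): fills=#3x#2:1@102; bids=[-] asks=[#2:5@102]
After op 6 [order #4] market_buy(qty=2): fills=#4x#2:2@102; bids=[-] asks=[#2:3@102]
After op 7 cancel(order #2): fills=none; bids=[-] asks=[-]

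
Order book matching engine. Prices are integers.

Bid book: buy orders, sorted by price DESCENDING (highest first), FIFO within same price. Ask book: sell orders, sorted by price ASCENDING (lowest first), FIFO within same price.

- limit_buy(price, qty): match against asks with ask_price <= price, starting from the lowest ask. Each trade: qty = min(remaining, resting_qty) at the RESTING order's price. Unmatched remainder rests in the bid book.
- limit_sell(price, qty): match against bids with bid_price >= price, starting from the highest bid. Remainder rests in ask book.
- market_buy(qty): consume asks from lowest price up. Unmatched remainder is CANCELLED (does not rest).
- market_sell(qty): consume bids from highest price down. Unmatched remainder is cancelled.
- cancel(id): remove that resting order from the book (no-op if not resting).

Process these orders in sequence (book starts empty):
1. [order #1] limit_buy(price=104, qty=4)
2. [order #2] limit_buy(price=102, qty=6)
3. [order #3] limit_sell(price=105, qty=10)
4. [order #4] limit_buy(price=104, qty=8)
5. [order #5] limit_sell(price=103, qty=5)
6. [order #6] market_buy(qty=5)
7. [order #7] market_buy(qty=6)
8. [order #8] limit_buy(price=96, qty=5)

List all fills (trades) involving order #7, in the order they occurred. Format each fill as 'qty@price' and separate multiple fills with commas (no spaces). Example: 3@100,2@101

Answer: 5@105

Derivation:
After op 1 [order #1] limit_buy(price=104, qty=4): fills=none; bids=[#1:4@104] asks=[-]
After op 2 [order #2] limit_buy(price=102, qty=6): fills=none; bids=[#1:4@104 #2:6@102] asks=[-]
After op 3 [order #3] limit_sell(price=105, qty=10): fills=none; bids=[#1:4@104 #2:6@102] asks=[#3:10@105]
After op 4 [order #4] limit_buy(price=104, qty=8): fills=none; bids=[#1:4@104 #4:8@104 #2:6@102] asks=[#3:10@105]
After op 5 [order #5] limit_sell(price=103, qty=5): fills=#1x#5:4@104 #4x#5:1@104; bids=[#4:7@104 #2:6@102] asks=[#3:10@105]
After op 6 [order #6] market_buy(qty=5): fills=#6x#3:5@105; bids=[#4:7@104 #2:6@102] asks=[#3:5@105]
After op 7 [order #7] market_buy(qty=6): fills=#7x#3:5@105; bids=[#4:7@104 #2:6@102] asks=[-]
After op 8 [order #8] limit_buy(price=96, qty=5): fills=none; bids=[#4:7@104 #2:6@102 #8:5@96] asks=[-]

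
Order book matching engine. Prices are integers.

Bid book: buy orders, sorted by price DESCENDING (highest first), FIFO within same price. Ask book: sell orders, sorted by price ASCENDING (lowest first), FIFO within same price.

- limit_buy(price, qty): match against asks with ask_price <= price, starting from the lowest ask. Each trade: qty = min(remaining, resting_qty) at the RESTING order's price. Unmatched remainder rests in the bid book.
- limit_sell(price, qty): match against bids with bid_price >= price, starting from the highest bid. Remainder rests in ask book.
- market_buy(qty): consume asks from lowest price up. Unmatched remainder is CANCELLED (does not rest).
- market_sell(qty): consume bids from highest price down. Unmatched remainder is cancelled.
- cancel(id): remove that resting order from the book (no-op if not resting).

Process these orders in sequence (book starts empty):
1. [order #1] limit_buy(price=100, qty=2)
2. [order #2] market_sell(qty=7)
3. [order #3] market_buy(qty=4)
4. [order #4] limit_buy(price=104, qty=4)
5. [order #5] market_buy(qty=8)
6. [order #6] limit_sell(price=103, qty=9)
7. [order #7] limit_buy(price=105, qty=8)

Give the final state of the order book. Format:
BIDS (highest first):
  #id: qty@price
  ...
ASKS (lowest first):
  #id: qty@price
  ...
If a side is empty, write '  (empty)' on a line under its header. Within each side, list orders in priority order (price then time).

Answer: BIDS (highest first):
  #7: 3@105
ASKS (lowest first):
  (empty)

Derivation:
After op 1 [order #1] limit_buy(price=100, qty=2): fills=none; bids=[#1:2@100] asks=[-]
After op 2 [order #2] market_sell(qty=7): fills=#1x#2:2@100; bids=[-] asks=[-]
After op 3 [order #3] market_buy(qty=4): fills=none; bids=[-] asks=[-]
After op 4 [order #4] limit_buy(price=104, qty=4): fills=none; bids=[#4:4@104] asks=[-]
After op 5 [order #5] market_buy(qty=8): fills=none; bids=[#4:4@104] asks=[-]
After op 6 [order #6] limit_sell(price=103, qty=9): fills=#4x#6:4@104; bids=[-] asks=[#6:5@103]
After op 7 [order #7] limit_buy(price=105, qty=8): fills=#7x#6:5@103; bids=[#7:3@105] asks=[-]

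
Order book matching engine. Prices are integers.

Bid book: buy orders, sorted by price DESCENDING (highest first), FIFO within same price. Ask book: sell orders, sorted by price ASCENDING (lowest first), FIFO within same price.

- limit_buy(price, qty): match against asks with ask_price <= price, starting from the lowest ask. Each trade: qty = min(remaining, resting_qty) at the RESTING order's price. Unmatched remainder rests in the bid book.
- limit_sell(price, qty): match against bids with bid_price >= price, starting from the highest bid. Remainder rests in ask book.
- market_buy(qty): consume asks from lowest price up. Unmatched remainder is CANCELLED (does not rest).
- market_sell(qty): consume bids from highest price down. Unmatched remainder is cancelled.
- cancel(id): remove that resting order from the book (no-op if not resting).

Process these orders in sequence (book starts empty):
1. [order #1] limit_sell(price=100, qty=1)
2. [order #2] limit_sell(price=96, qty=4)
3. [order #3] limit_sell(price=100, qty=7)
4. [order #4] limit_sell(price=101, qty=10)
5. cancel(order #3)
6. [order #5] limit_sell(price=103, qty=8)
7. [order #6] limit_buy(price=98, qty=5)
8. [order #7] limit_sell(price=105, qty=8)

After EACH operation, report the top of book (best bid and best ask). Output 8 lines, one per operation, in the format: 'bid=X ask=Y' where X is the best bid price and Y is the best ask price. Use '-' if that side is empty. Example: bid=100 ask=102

Answer: bid=- ask=100
bid=- ask=96
bid=- ask=96
bid=- ask=96
bid=- ask=96
bid=- ask=96
bid=98 ask=100
bid=98 ask=100

Derivation:
After op 1 [order #1] limit_sell(price=100, qty=1): fills=none; bids=[-] asks=[#1:1@100]
After op 2 [order #2] limit_sell(price=96, qty=4): fills=none; bids=[-] asks=[#2:4@96 #1:1@100]
After op 3 [order #3] limit_sell(price=100, qty=7): fills=none; bids=[-] asks=[#2:4@96 #1:1@100 #3:7@100]
After op 4 [order #4] limit_sell(price=101, qty=10): fills=none; bids=[-] asks=[#2:4@96 #1:1@100 #3:7@100 #4:10@101]
After op 5 cancel(order #3): fills=none; bids=[-] asks=[#2:4@96 #1:1@100 #4:10@101]
After op 6 [order #5] limit_sell(price=103, qty=8): fills=none; bids=[-] asks=[#2:4@96 #1:1@100 #4:10@101 #5:8@103]
After op 7 [order #6] limit_buy(price=98, qty=5): fills=#6x#2:4@96; bids=[#6:1@98] asks=[#1:1@100 #4:10@101 #5:8@103]
After op 8 [order #7] limit_sell(price=105, qty=8): fills=none; bids=[#6:1@98] asks=[#1:1@100 #4:10@101 #5:8@103 #7:8@105]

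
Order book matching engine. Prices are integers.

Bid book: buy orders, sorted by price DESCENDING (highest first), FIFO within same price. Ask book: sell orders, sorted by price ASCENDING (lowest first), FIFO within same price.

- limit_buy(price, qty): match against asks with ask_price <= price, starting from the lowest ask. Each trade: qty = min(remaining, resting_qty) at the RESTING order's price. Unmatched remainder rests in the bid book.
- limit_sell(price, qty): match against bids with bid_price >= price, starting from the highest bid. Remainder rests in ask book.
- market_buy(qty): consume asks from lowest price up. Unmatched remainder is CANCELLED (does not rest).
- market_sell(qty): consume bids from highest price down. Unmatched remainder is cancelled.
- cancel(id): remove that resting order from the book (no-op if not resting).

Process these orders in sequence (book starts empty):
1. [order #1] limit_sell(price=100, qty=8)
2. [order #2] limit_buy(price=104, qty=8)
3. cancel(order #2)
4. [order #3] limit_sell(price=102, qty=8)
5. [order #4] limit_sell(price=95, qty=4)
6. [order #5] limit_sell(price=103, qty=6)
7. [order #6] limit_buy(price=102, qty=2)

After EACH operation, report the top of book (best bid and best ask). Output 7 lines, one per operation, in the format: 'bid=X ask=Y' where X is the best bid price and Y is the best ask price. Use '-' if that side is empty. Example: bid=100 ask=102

Answer: bid=- ask=100
bid=- ask=-
bid=- ask=-
bid=- ask=102
bid=- ask=95
bid=- ask=95
bid=- ask=95

Derivation:
After op 1 [order #1] limit_sell(price=100, qty=8): fills=none; bids=[-] asks=[#1:8@100]
After op 2 [order #2] limit_buy(price=104, qty=8): fills=#2x#1:8@100; bids=[-] asks=[-]
After op 3 cancel(order #2): fills=none; bids=[-] asks=[-]
After op 4 [order #3] limit_sell(price=102, qty=8): fills=none; bids=[-] asks=[#3:8@102]
After op 5 [order #4] limit_sell(price=95, qty=4): fills=none; bids=[-] asks=[#4:4@95 #3:8@102]
After op 6 [order #5] limit_sell(price=103, qty=6): fills=none; bids=[-] asks=[#4:4@95 #3:8@102 #5:6@103]
After op 7 [order #6] limit_buy(price=102, qty=2): fills=#6x#4:2@95; bids=[-] asks=[#4:2@95 #3:8@102 #5:6@103]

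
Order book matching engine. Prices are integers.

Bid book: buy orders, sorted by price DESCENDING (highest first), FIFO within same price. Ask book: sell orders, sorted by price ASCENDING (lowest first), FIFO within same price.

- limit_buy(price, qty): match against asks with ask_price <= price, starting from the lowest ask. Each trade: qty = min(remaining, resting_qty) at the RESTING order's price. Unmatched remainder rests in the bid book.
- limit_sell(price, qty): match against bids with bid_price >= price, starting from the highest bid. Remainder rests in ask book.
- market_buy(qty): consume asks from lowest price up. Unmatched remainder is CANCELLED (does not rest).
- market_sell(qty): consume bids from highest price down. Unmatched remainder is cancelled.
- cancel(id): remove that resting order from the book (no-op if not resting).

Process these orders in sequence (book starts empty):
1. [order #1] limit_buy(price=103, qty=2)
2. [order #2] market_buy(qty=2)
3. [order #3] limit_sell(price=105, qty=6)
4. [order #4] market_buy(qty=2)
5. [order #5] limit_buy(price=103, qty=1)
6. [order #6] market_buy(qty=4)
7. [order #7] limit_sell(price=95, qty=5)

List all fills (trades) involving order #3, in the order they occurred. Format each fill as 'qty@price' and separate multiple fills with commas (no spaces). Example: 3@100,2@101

After op 1 [order #1] limit_buy(price=103, qty=2): fills=none; bids=[#1:2@103] asks=[-]
After op 2 [order #2] market_buy(qty=2): fills=none; bids=[#1:2@103] asks=[-]
After op 3 [order #3] limit_sell(price=105, qty=6): fills=none; bids=[#1:2@103] asks=[#3:6@105]
After op 4 [order #4] market_buy(qty=2): fills=#4x#3:2@105; bids=[#1:2@103] asks=[#3:4@105]
After op 5 [order #5] limit_buy(price=103, qty=1): fills=none; bids=[#1:2@103 #5:1@103] asks=[#3:4@105]
After op 6 [order #6] market_buy(qty=4): fills=#6x#3:4@105; bids=[#1:2@103 #5:1@103] asks=[-]
After op 7 [order #7] limit_sell(price=95, qty=5): fills=#1x#7:2@103 #5x#7:1@103; bids=[-] asks=[#7:2@95]

Answer: 2@105,4@105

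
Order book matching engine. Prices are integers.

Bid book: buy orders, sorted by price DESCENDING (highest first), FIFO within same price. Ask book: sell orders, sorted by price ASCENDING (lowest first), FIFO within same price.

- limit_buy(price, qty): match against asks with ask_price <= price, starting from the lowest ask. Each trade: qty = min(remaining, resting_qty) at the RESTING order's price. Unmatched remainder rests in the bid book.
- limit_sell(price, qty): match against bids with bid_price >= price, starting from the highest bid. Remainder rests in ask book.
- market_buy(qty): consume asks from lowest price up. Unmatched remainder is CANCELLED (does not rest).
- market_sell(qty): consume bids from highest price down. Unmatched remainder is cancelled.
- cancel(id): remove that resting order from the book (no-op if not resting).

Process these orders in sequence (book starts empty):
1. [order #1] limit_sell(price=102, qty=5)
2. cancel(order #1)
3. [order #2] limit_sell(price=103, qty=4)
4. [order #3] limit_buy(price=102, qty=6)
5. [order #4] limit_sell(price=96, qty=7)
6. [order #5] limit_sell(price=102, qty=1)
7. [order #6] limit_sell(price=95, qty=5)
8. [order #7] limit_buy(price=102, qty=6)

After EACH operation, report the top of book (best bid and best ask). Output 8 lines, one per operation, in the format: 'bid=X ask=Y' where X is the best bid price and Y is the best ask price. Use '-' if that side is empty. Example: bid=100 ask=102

Answer: bid=- ask=102
bid=- ask=-
bid=- ask=103
bid=102 ask=103
bid=- ask=96
bid=- ask=96
bid=- ask=95
bid=- ask=102

Derivation:
After op 1 [order #1] limit_sell(price=102, qty=5): fills=none; bids=[-] asks=[#1:5@102]
After op 2 cancel(order #1): fills=none; bids=[-] asks=[-]
After op 3 [order #2] limit_sell(price=103, qty=4): fills=none; bids=[-] asks=[#2:4@103]
After op 4 [order #3] limit_buy(price=102, qty=6): fills=none; bids=[#3:6@102] asks=[#2:4@103]
After op 5 [order #4] limit_sell(price=96, qty=7): fills=#3x#4:6@102; bids=[-] asks=[#4:1@96 #2:4@103]
After op 6 [order #5] limit_sell(price=102, qty=1): fills=none; bids=[-] asks=[#4:1@96 #5:1@102 #2:4@103]
After op 7 [order #6] limit_sell(price=95, qty=5): fills=none; bids=[-] asks=[#6:5@95 #4:1@96 #5:1@102 #2:4@103]
After op 8 [order #7] limit_buy(price=102, qty=6): fills=#7x#6:5@95 #7x#4:1@96; bids=[-] asks=[#5:1@102 #2:4@103]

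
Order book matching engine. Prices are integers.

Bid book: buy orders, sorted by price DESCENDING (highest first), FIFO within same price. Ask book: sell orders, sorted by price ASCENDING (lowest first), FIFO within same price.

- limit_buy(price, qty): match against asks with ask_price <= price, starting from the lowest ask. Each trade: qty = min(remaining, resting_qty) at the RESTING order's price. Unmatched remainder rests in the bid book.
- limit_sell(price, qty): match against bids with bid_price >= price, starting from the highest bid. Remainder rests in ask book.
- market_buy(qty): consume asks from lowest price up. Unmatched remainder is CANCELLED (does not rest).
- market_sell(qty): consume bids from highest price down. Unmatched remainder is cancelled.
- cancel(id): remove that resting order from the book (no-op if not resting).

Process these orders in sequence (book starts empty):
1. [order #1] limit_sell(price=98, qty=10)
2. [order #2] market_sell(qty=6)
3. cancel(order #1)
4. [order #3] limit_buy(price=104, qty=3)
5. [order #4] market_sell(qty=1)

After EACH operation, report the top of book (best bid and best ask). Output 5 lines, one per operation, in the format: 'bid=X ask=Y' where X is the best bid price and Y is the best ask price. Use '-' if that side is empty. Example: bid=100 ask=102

After op 1 [order #1] limit_sell(price=98, qty=10): fills=none; bids=[-] asks=[#1:10@98]
After op 2 [order #2] market_sell(qty=6): fills=none; bids=[-] asks=[#1:10@98]
After op 3 cancel(order #1): fills=none; bids=[-] asks=[-]
After op 4 [order #3] limit_buy(price=104, qty=3): fills=none; bids=[#3:3@104] asks=[-]
After op 5 [order #4] market_sell(qty=1): fills=#3x#4:1@104; bids=[#3:2@104] asks=[-]

Answer: bid=- ask=98
bid=- ask=98
bid=- ask=-
bid=104 ask=-
bid=104 ask=-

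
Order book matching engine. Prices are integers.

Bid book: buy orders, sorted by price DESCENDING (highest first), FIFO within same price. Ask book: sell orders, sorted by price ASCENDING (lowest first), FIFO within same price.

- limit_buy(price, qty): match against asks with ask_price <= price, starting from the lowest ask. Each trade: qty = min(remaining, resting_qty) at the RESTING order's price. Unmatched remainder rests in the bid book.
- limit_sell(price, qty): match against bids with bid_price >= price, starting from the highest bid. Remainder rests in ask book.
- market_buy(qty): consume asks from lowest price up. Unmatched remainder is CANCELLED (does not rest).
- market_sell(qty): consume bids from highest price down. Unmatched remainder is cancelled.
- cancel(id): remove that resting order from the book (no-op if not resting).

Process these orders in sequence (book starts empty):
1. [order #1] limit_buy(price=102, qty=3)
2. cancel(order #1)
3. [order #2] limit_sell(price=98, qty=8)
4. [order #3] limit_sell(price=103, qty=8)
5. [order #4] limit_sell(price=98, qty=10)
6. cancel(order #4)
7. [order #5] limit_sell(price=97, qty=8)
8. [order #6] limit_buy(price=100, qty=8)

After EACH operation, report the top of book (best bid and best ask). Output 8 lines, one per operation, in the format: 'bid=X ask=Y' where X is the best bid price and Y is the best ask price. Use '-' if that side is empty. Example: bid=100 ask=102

Answer: bid=102 ask=-
bid=- ask=-
bid=- ask=98
bid=- ask=98
bid=- ask=98
bid=- ask=98
bid=- ask=97
bid=- ask=98

Derivation:
After op 1 [order #1] limit_buy(price=102, qty=3): fills=none; bids=[#1:3@102] asks=[-]
After op 2 cancel(order #1): fills=none; bids=[-] asks=[-]
After op 3 [order #2] limit_sell(price=98, qty=8): fills=none; bids=[-] asks=[#2:8@98]
After op 4 [order #3] limit_sell(price=103, qty=8): fills=none; bids=[-] asks=[#2:8@98 #3:8@103]
After op 5 [order #4] limit_sell(price=98, qty=10): fills=none; bids=[-] asks=[#2:8@98 #4:10@98 #3:8@103]
After op 6 cancel(order #4): fills=none; bids=[-] asks=[#2:8@98 #3:8@103]
After op 7 [order #5] limit_sell(price=97, qty=8): fills=none; bids=[-] asks=[#5:8@97 #2:8@98 #3:8@103]
After op 8 [order #6] limit_buy(price=100, qty=8): fills=#6x#5:8@97; bids=[-] asks=[#2:8@98 #3:8@103]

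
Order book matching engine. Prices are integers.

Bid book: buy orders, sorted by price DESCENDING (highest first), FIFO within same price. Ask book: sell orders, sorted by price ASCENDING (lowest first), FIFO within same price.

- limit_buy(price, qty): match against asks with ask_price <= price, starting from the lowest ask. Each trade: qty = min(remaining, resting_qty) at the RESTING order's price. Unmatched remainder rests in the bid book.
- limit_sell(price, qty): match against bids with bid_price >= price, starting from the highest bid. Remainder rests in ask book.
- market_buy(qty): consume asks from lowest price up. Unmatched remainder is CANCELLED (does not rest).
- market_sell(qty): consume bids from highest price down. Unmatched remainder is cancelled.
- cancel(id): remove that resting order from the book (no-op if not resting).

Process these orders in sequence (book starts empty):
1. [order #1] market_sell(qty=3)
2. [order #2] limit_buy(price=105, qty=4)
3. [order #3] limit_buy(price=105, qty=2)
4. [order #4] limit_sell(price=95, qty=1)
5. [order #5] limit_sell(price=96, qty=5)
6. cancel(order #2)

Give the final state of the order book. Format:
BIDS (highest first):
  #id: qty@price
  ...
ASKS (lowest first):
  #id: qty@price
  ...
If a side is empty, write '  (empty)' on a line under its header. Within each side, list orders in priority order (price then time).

After op 1 [order #1] market_sell(qty=3): fills=none; bids=[-] asks=[-]
After op 2 [order #2] limit_buy(price=105, qty=4): fills=none; bids=[#2:4@105] asks=[-]
After op 3 [order #3] limit_buy(price=105, qty=2): fills=none; bids=[#2:4@105 #3:2@105] asks=[-]
After op 4 [order #4] limit_sell(price=95, qty=1): fills=#2x#4:1@105; bids=[#2:3@105 #3:2@105] asks=[-]
After op 5 [order #5] limit_sell(price=96, qty=5): fills=#2x#5:3@105 #3x#5:2@105; bids=[-] asks=[-]
After op 6 cancel(order #2): fills=none; bids=[-] asks=[-]

Answer: BIDS (highest first):
  (empty)
ASKS (lowest first):
  (empty)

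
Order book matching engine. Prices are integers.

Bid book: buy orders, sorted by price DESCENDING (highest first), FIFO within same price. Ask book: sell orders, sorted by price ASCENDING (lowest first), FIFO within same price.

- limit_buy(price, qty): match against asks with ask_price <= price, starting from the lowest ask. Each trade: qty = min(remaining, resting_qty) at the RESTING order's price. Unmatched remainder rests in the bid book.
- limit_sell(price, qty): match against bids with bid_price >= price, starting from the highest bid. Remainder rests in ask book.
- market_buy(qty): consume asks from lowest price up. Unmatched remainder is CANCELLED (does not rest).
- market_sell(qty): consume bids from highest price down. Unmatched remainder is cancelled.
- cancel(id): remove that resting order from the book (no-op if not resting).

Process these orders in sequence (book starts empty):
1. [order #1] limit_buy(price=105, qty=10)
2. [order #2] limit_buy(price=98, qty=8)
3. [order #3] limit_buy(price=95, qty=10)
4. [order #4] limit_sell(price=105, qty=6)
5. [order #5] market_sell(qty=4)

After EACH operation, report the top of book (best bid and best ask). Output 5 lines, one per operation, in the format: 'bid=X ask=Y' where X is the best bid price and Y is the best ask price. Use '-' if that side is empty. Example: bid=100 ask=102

After op 1 [order #1] limit_buy(price=105, qty=10): fills=none; bids=[#1:10@105] asks=[-]
After op 2 [order #2] limit_buy(price=98, qty=8): fills=none; bids=[#1:10@105 #2:8@98] asks=[-]
After op 3 [order #3] limit_buy(price=95, qty=10): fills=none; bids=[#1:10@105 #2:8@98 #3:10@95] asks=[-]
After op 4 [order #4] limit_sell(price=105, qty=6): fills=#1x#4:6@105; bids=[#1:4@105 #2:8@98 #3:10@95] asks=[-]
After op 5 [order #5] market_sell(qty=4): fills=#1x#5:4@105; bids=[#2:8@98 #3:10@95] asks=[-]

Answer: bid=105 ask=-
bid=105 ask=-
bid=105 ask=-
bid=105 ask=-
bid=98 ask=-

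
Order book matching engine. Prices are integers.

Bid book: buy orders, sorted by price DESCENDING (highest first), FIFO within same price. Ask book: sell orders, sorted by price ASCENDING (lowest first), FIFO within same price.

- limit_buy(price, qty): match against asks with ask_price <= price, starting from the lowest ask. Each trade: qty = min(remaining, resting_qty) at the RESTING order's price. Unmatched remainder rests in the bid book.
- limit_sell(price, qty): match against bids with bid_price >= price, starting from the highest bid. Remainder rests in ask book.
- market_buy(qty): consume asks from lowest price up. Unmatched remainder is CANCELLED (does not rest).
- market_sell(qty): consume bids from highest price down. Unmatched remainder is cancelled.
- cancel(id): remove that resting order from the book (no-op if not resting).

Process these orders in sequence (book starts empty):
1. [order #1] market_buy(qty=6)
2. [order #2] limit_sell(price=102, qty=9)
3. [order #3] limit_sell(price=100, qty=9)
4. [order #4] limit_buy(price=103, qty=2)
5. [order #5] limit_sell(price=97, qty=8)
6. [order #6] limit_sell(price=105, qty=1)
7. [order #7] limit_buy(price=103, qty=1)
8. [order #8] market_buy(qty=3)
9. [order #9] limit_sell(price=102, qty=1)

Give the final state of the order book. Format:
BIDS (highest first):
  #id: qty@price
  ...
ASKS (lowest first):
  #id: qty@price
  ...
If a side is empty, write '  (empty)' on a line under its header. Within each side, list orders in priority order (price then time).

Answer: BIDS (highest first):
  (empty)
ASKS (lowest first):
  #5: 4@97
  #3: 7@100
  #2: 9@102
  #9: 1@102
  #6: 1@105

Derivation:
After op 1 [order #1] market_buy(qty=6): fills=none; bids=[-] asks=[-]
After op 2 [order #2] limit_sell(price=102, qty=9): fills=none; bids=[-] asks=[#2:9@102]
After op 3 [order #3] limit_sell(price=100, qty=9): fills=none; bids=[-] asks=[#3:9@100 #2:9@102]
After op 4 [order #4] limit_buy(price=103, qty=2): fills=#4x#3:2@100; bids=[-] asks=[#3:7@100 #2:9@102]
After op 5 [order #5] limit_sell(price=97, qty=8): fills=none; bids=[-] asks=[#5:8@97 #3:7@100 #2:9@102]
After op 6 [order #6] limit_sell(price=105, qty=1): fills=none; bids=[-] asks=[#5:8@97 #3:7@100 #2:9@102 #6:1@105]
After op 7 [order #7] limit_buy(price=103, qty=1): fills=#7x#5:1@97; bids=[-] asks=[#5:7@97 #3:7@100 #2:9@102 #6:1@105]
After op 8 [order #8] market_buy(qty=3): fills=#8x#5:3@97; bids=[-] asks=[#5:4@97 #3:7@100 #2:9@102 #6:1@105]
After op 9 [order #9] limit_sell(price=102, qty=1): fills=none; bids=[-] asks=[#5:4@97 #3:7@100 #2:9@102 #9:1@102 #6:1@105]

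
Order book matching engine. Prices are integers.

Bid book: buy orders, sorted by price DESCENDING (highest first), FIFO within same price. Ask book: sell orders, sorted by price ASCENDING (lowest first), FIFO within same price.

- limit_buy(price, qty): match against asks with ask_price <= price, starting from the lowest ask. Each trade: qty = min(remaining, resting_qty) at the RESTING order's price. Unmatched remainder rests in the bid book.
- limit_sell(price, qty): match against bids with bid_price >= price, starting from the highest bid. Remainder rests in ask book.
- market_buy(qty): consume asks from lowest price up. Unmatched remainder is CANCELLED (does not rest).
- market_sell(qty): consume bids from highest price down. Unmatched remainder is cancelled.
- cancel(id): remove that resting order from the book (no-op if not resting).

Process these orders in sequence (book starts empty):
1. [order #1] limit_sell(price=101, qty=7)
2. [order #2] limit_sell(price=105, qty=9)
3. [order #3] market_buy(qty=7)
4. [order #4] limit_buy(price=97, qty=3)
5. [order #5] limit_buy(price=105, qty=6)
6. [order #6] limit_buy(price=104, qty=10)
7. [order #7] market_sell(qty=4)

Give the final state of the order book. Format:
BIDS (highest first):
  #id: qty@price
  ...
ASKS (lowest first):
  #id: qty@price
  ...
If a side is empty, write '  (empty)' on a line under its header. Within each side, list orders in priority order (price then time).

Answer: BIDS (highest first):
  #6: 6@104
  #4: 3@97
ASKS (lowest first):
  #2: 3@105

Derivation:
After op 1 [order #1] limit_sell(price=101, qty=7): fills=none; bids=[-] asks=[#1:7@101]
After op 2 [order #2] limit_sell(price=105, qty=9): fills=none; bids=[-] asks=[#1:7@101 #2:9@105]
After op 3 [order #3] market_buy(qty=7): fills=#3x#1:7@101; bids=[-] asks=[#2:9@105]
After op 4 [order #4] limit_buy(price=97, qty=3): fills=none; bids=[#4:3@97] asks=[#2:9@105]
After op 5 [order #5] limit_buy(price=105, qty=6): fills=#5x#2:6@105; bids=[#4:3@97] asks=[#2:3@105]
After op 6 [order #6] limit_buy(price=104, qty=10): fills=none; bids=[#6:10@104 #4:3@97] asks=[#2:3@105]
After op 7 [order #7] market_sell(qty=4): fills=#6x#7:4@104; bids=[#6:6@104 #4:3@97] asks=[#2:3@105]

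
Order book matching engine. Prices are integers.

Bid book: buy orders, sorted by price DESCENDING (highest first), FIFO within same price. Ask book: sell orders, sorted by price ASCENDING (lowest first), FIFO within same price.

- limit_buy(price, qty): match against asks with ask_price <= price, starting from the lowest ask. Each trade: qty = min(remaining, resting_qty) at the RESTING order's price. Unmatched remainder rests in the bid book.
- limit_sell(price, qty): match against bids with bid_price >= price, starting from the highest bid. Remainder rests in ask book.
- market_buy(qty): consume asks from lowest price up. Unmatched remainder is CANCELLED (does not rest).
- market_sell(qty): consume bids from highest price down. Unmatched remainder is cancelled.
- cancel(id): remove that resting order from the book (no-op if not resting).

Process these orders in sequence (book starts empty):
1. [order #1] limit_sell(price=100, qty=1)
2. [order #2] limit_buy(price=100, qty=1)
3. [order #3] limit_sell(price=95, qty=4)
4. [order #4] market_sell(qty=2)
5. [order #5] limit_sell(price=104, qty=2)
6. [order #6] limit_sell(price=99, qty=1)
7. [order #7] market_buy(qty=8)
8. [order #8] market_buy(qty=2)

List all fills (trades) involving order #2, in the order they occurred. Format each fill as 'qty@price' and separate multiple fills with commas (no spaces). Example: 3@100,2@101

After op 1 [order #1] limit_sell(price=100, qty=1): fills=none; bids=[-] asks=[#1:1@100]
After op 2 [order #2] limit_buy(price=100, qty=1): fills=#2x#1:1@100; bids=[-] asks=[-]
After op 3 [order #3] limit_sell(price=95, qty=4): fills=none; bids=[-] asks=[#3:4@95]
After op 4 [order #4] market_sell(qty=2): fills=none; bids=[-] asks=[#3:4@95]
After op 5 [order #5] limit_sell(price=104, qty=2): fills=none; bids=[-] asks=[#3:4@95 #5:2@104]
After op 6 [order #6] limit_sell(price=99, qty=1): fills=none; bids=[-] asks=[#3:4@95 #6:1@99 #5:2@104]
After op 7 [order #7] market_buy(qty=8): fills=#7x#3:4@95 #7x#6:1@99 #7x#5:2@104; bids=[-] asks=[-]
After op 8 [order #8] market_buy(qty=2): fills=none; bids=[-] asks=[-]

Answer: 1@100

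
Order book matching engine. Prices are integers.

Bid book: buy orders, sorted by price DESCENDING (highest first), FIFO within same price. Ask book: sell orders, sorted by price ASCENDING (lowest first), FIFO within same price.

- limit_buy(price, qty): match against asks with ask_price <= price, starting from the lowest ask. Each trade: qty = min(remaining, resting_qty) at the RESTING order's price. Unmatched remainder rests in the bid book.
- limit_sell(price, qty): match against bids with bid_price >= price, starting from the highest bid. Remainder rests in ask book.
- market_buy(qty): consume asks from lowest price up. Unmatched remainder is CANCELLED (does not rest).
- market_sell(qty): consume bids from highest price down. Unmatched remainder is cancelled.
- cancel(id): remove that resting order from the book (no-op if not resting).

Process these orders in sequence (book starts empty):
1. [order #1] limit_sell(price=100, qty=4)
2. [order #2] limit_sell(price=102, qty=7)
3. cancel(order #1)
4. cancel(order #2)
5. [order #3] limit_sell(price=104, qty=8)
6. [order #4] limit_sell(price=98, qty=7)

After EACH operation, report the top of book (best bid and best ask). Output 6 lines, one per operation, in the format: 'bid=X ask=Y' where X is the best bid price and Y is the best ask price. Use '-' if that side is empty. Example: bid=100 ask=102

After op 1 [order #1] limit_sell(price=100, qty=4): fills=none; bids=[-] asks=[#1:4@100]
After op 2 [order #2] limit_sell(price=102, qty=7): fills=none; bids=[-] asks=[#1:4@100 #2:7@102]
After op 3 cancel(order #1): fills=none; bids=[-] asks=[#2:7@102]
After op 4 cancel(order #2): fills=none; bids=[-] asks=[-]
After op 5 [order #3] limit_sell(price=104, qty=8): fills=none; bids=[-] asks=[#3:8@104]
After op 6 [order #4] limit_sell(price=98, qty=7): fills=none; bids=[-] asks=[#4:7@98 #3:8@104]

Answer: bid=- ask=100
bid=- ask=100
bid=- ask=102
bid=- ask=-
bid=- ask=104
bid=- ask=98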